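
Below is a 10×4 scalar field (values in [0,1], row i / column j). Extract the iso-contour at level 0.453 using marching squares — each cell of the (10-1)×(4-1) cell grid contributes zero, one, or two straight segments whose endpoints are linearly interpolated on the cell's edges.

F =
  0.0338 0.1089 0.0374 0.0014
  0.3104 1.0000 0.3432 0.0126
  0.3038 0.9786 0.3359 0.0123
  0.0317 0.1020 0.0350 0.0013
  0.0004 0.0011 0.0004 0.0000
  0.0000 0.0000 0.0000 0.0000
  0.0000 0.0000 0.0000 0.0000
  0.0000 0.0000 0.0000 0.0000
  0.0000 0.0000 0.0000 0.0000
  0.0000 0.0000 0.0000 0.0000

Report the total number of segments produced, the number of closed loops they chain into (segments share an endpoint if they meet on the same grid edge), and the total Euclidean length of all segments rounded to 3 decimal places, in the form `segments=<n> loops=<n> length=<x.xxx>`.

cell (0,0): code 0100 → (0.386,1.000)–(1.000,0.207)
cell (0,1): code 1000 → (1.000,1.833)–(0.386,1.000)
cell (1,0): code 0110 → (1.000,0.207)–(2.000,0.221)
cell (1,1): code 1001 → (2.000,1.818)–(1.000,1.833)
cell (2,0): code 0010 → (2.000,0.221)–(2.600,1.000)
cell (2,1): code 0001 → (2.600,1.000)–(2.000,1.818)
total: 6 segments, chained into 1 closed loop(s), length Σ = 6.034817

segments=6 loops=1 length=6.035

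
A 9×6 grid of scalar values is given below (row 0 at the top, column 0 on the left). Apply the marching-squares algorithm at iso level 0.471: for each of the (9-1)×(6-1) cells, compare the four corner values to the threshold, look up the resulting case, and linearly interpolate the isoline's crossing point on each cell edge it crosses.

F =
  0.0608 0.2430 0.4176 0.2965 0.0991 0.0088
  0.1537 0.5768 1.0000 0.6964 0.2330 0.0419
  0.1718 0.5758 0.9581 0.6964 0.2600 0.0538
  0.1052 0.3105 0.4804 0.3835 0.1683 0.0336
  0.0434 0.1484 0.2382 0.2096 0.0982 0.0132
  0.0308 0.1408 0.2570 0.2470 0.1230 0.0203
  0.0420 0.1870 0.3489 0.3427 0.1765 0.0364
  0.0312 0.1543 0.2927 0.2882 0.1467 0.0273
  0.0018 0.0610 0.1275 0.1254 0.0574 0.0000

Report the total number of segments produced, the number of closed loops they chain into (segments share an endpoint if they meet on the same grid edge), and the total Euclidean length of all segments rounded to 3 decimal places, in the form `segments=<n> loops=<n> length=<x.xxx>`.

segments=12 loops=1 length=8.966

cell (0,0): code 0100 → (0.683,1.000)–(1.000,0.750)
cell (0,1): code 1100 → (0.092,2.000)–(0.683,1.000)
cell (0,2): code 1100 → (0.436,3.000)–(0.092,2.000)
cell (0,3): code 1000 → (1.000,3.486)–(0.436,3.000)
cell (1,0): code 0110 → (1.000,0.750)–(2.000,0.741)
cell (1,3): code 1001 → (2.000,3.516)–(1.000,3.486)
cell (2,0): code 0010 → (2.000,0.741)–(2.395,1.000)
cell (2,1): code 0111 → (2.395,1.000)–(3.000,1.945)
cell (2,2): code 1011 → (3.000,2.097)–(2.720,3.000)
cell (2,3): code 0001 → (2.720,3.000)–(2.000,3.516)
cell (3,1): code 0010 → (3.000,1.945)–(3.039,2.000)
cell (3,2): code 0001 → (3.039,2.000)–(3.000,2.097)
total: 12 segments, chained into 1 closed loop(s), length Σ = 8.966342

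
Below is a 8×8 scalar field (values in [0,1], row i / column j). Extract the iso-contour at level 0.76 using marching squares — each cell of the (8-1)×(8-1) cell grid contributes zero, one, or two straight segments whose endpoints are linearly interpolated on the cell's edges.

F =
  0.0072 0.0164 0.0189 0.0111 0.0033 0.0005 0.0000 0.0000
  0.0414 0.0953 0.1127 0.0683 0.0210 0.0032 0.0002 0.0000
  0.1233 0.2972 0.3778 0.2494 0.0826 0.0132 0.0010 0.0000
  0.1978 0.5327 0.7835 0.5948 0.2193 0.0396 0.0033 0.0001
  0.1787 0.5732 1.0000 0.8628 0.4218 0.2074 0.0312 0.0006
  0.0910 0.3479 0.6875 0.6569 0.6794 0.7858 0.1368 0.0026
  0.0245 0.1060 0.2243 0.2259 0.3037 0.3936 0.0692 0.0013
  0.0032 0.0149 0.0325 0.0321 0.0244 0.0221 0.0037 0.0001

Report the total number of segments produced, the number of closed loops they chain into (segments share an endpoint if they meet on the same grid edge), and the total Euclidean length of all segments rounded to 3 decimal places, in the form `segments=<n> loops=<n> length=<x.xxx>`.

segments=12 loops=2 length=6.044

cell (2,1): code 0100 → (2.942,2.000)–(3.000,1.906)
cell (2,2): code 1000 → (3.000,2.125)–(2.942,2.000)
cell (3,1): code 0110 → (3.000,1.906)–(4.000,1.438)
cell (3,2): code 1101 → (3.616,3.000)–(3.000,2.125)
cell (3,3): code 1000 → (4.000,3.233)–(3.616,3.000)
cell (4,1): code 0010 → (4.000,1.438)–(4.768,2.000)
cell (4,2): code 0011 → (4.768,2.000)–(4.499,3.000)
cell (4,3): code 0001 → (4.499,3.000)–(4.000,3.233)
cell (4,4): code 0100 → (4.955,5.000)–(5.000,4.758)
cell (4,5): code 1000 → (5.000,5.040)–(4.955,5.000)
cell (5,4): code 0010 → (5.000,4.758)–(5.066,5.000)
cell (5,5): code 0001 → (5.066,5.000)–(5.000,5.040)
total: 12 segments, chained into 2 closed loop(s), length Σ = 6.044180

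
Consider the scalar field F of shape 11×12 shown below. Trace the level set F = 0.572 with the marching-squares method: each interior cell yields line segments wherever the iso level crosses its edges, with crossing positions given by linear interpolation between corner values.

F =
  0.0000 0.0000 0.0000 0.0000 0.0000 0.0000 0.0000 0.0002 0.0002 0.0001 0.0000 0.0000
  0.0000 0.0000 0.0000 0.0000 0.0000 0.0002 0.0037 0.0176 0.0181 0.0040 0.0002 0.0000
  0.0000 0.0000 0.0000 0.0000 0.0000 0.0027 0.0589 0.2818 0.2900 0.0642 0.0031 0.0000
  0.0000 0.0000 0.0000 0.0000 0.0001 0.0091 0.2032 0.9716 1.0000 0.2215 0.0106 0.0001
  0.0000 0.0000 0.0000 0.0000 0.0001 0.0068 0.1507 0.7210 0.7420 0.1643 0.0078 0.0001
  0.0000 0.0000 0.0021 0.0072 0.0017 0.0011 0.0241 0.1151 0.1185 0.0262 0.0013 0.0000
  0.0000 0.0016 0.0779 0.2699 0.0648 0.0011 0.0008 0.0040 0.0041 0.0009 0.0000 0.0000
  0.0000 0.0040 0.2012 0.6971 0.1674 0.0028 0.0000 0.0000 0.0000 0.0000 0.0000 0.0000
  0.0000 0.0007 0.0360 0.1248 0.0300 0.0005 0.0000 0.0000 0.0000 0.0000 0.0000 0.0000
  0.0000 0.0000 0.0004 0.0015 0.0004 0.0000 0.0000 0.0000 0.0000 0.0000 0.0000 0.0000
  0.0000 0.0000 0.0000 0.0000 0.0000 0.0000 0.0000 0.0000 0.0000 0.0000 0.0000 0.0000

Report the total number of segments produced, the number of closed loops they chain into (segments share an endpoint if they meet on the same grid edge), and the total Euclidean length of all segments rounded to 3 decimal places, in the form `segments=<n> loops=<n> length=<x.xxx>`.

segments=12 loops=2 length=7.838

cell (2,6): code 0100 → (2.421,7.000)–(3.000,6.480)
cell (2,7): code 1100 → (2.397,8.000)–(2.421,7.000)
cell (2,8): code 1000 → (3.000,8.550)–(2.397,8.000)
cell (3,6): code 0110 → (3.000,6.480)–(4.000,6.739)
cell (3,8): code 1001 → (4.000,8.294)–(3.000,8.550)
cell (4,6): code 0010 → (4.000,6.739)–(4.246,7.000)
cell (4,7): code 0011 → (4.246,7.000)–(4.273,8.000)
cell (4,8): code 0001 → (4.273,8.000)–(4.000,8.294)
cell (6,2): code 0100 → (6.707,3.000)–(7.000,2.748)
cell (6,3): code 1000 → (7.000,3.236)–(6.707,3.000)
cell (7,2): code 0010 → (7.000,2.748)–(7.219,3.000)
cell (7,3): code 0001 → (7.219,3.000)–(7.000,3.236)
total: 12 segments, chained into 2 closed loop(s), length Σ = 7.838334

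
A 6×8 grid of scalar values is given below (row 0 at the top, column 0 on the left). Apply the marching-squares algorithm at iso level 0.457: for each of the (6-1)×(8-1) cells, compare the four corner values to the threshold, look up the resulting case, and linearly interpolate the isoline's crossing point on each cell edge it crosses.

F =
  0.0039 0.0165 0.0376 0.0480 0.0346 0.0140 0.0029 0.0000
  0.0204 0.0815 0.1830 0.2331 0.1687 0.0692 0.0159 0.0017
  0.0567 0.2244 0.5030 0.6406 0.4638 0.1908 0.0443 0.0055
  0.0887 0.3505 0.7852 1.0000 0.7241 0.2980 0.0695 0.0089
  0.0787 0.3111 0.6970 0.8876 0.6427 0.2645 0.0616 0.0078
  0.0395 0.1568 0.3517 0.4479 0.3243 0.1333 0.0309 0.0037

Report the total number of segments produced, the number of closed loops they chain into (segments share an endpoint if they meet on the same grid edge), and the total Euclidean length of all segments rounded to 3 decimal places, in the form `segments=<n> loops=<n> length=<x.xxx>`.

cell (1,1): code 0100 → (1.856,2.000)–(2.000,1.835)
cell (1,2): code 1100 → (1.549,3.000)–(1.856,2.000)
cell (1,3): code 1100 → (1.977,4.000)–(1.549,3.000)
cell (1,4): code 1000 → (2.000,4.025)–(1.977,4.000)
cell (2,1): code 0110 → (2.000,1.835)–(3.000,1.245)
cell (2,4): code 1001 → (3.000,4.627)–(2.000,4.025)
cell (3,1): code 0110 → (3.000,1.245)–(4.000,1.378)
cell (3,4): code 1001 → (4.000,4.491)–(3.000,4.627)
cell (4,1): code 0010 → (4.000,1.378)–(4.695,2.000)
cell (4,2): code 0011 → (4.695,2.000)–(4.979,3.000)
cell (4,3): code 0011 → (4.979,3.000)–(4.583,4.000)
cell (4,4): code 0001 → (4.583,4.000)–(4.000,4.491)
total: 12 segments, chained into 1 closed loop(s), length Σ = 10.542885

segments=12 loops=1 length=10.543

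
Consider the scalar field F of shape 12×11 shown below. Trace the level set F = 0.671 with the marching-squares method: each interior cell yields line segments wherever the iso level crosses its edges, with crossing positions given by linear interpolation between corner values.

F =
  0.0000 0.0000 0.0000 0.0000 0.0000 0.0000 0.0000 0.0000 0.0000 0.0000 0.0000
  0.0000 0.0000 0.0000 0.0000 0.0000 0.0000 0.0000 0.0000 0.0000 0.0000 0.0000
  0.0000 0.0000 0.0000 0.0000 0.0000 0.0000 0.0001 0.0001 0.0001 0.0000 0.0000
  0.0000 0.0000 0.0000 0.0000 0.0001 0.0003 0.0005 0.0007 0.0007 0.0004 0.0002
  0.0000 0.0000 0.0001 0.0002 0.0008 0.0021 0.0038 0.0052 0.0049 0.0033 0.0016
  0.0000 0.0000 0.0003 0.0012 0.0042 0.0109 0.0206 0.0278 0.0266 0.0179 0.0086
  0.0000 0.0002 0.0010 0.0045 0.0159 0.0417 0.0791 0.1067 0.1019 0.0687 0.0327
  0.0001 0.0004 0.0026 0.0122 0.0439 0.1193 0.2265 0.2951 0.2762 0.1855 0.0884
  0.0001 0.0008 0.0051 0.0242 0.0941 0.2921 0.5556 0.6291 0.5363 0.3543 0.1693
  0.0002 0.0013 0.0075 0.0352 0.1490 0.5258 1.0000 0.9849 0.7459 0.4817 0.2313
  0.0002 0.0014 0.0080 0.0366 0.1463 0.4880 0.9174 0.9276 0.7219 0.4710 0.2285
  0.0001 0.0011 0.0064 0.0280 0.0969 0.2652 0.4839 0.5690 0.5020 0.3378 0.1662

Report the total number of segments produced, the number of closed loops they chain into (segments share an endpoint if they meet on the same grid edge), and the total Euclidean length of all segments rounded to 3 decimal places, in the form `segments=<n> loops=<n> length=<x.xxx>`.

cell (8,5): code 0100 → (8.260,6.000)–(9.000,5.306)
cell (8,6): code 1100 → (8.118,7.000)–(8.260,6.000)
cell (8,7): code 1100 → (8.643,8.000)–(8.118,7.000)
cell (8,8): code 1000 → (9.000,8.283)–(8.643,8.000)
cell (9,5): code 0110 → (9.000,5.306)–(10.000,5.426)
cell (9,8): code 1001 → (10.000,8.203)–(9.000,8.283)
cell (10,5): code 0010 → (10.000,5.426)–(10.568,6.000)
cell (10,6): code 0011 → (10.568,6.000)–(10.716,7.000)
cell (10,7): code 0011 → (10.716,7.000)–(10.231,8.000)
cell (10,8): code 0001 → (10.231,8.000)–(10.000,8.203)
total: 10 segments, chained into 1 closed loop(s), length Σ = 8.857829

segments=10 loops=1 length=8.858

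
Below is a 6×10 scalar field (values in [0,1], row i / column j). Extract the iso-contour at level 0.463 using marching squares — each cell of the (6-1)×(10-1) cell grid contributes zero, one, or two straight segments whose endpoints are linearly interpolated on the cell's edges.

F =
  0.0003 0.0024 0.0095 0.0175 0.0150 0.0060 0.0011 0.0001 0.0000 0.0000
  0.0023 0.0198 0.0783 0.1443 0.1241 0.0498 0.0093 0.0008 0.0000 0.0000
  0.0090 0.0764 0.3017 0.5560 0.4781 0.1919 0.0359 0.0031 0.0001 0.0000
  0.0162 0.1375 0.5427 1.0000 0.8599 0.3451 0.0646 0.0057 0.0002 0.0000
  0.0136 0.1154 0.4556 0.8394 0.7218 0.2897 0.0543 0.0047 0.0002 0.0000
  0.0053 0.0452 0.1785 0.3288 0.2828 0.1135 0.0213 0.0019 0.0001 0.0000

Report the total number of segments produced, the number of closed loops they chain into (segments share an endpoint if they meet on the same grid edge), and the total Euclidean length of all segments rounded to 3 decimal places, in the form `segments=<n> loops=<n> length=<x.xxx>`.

cell (1,2): code 0100 → (1.774,3.000)–(2.000,2.634)
cell (1,3): code 1100 → (1.957,4.000)–(1.774,3.000)
cell (1,4): code 1000 → (2.000,4.053)–(1.957,4.000)
cell (2,1): code 0100 → (2.669,2.000)–(3.000,1.803)
cell (2,2): code 1110 → (2.000,2.634)–(2.669,2.000)
cell (2,4): code 1001 → (3.000,4.771)–(2.000,4.053)
cell (3,1): code 0010 → (3.000,1.803)–(3.915,2.000)
cell (3,2): code 0111 → (3.915,2.000)–(4.000,2.019)
cell (3,4): code 1001 → (4.000,4.599)–(3.000,4.771)
cell (4,2): code 0010 → (4.000,2.019)–(4.737,3.000)
cell (4,3): code 0011 → (4.737,3.000)–(4.590,4.000)
cell (4,4): code 0001 → (4.590,4.000)–(4.000,4.599)
total: 12 segments, chained into 1 closed loop(s), length Σ = 9.168290

segments=12 loops=1 length=9.168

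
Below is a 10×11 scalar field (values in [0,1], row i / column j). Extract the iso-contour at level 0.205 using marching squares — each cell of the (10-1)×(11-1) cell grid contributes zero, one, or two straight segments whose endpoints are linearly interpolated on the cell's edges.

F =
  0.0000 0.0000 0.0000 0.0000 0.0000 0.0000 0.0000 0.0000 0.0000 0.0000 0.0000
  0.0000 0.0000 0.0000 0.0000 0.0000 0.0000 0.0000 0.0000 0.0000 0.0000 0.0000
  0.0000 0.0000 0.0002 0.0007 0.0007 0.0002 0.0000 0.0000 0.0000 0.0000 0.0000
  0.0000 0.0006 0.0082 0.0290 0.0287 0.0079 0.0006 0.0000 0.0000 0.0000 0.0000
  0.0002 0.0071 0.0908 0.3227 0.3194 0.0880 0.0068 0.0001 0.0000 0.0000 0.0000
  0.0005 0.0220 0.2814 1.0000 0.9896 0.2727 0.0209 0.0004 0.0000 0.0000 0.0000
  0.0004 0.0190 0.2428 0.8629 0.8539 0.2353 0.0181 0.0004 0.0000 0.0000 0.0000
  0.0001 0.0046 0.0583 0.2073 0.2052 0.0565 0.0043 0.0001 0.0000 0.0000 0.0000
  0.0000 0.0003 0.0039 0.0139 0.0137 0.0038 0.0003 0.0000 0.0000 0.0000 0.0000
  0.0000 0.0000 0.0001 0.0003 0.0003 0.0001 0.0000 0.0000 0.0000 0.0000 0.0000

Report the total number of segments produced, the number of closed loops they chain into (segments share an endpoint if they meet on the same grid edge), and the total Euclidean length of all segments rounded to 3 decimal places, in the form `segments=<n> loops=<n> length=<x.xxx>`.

cell (3,2): code 0100 → (3.599,3.000)–(4.000,2.492)
cell (3,3): code 1100 → (3.606,4.000)–(3.599,3.000)
cell (3,4): code 1000 → (4.000,4.494)–(3.606,4.000)
cell (4,1): code 0100 → (4.599,2.000)–(5.000,1.705)
cell (4,2): code 1110 → (4.000,2.492)–(4.599,2.000)
cell (4,4): code 1101 → (4.633,5.000)–(4.000,4.494)
cell (4,5): code 1000 → (5.000,5.269)–(4.633,5.000)
cell (5,1): code 0110 → (5.000,1.705)–(6.000,1.831)
cell (5,5): code 1001 → (6.000,5.140)–(5.000,5.269)
cell (6,1): code 0010 → (6.000,1.831)–(6.205,2.000)
cell (6,2): code 0111 → (6.205,2.000)–(7.000,2.985)
cell (6,4): code 1011 → (7.000,4.001)–(6.169,5.000)
cell (6,5): code 0001 → (6.169,5.000)–(6.000,5.140)
cell (7,2): code 0010 → (7.000,2.985)–(7.012,3.000)
cell (7,3): code 0011 → (7.012,3.000)–(7.001,4.000)
cell (7,4): code 0001 → (7.001,4.000)–(7.000,4.001)
total: 16 segments, chained into 1 closed loop(s), length Σ = 10.903543

segments=16 loops=1 length=10.904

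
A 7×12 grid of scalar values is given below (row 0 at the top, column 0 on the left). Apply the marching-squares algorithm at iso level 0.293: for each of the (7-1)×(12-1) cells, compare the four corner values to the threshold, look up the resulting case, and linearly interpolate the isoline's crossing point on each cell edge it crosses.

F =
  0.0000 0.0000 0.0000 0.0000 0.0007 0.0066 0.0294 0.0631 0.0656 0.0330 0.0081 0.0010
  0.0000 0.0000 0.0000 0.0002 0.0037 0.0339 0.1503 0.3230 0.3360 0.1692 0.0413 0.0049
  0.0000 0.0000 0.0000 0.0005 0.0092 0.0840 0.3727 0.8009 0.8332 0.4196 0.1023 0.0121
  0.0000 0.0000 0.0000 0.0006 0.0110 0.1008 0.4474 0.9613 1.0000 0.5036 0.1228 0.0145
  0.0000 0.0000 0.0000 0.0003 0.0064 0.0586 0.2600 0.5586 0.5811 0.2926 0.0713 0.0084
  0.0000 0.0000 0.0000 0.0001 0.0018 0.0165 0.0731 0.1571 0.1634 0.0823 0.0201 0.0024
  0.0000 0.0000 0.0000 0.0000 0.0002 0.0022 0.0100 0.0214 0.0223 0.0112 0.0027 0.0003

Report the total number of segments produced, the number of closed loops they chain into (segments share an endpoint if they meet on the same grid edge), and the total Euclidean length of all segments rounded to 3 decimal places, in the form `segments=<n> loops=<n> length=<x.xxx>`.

segments=16 loops=1 length=12.183

cell (0,6): code 0100 → (0.885,7.000)–(1.000,6.826)
cell (0,7): code 1100 → (0.841,8.000)–(0.885,7.000)
cell (0,8): code 1000 → (1.000,8.258)–(0.841,8.000)
cell (1,5): code 0100 → (1.642,6.000)–(2.000,5.724)
cell (1,6): code 1110 → (1.000,6.826)–(1.642,6.000)
cell (1,8): code 1101 → (1.494,9.000)–(1.000,8.258)
cell (1,9): code 1000 → (2.000,9.399)–(1.494,9.000)
cell (2,5): code 0110 → (2.000,5.724)–(3.000,5.555)
cell (2,9): code 1001 → (3.000,9.553)–(2.000,9.399)
cell (3,5): code 0010 → (3.000,5.555)–(3.824,6.000)
cell (3,6): code 0111 → (3.824,6.000)–(4.000,6.111)
cell (3,8): code 1011 → (4.000,8.999)–(3.998,9.000)
cell (3,9): code 0001 → (3.998,9.000)–(3.000,9.553)
cell (4,6): code 0010 → (4.000,6.111)–(4.662,7.000)
cell (4,7): code 0011 → (4.662,7.000)–(4.690,8.000)
cell (4,8): code 0001 → (4.690,8.000)–(4.000,8.999)
total: 16 segments, chained into 1 closed loop(s), length Σ = 12.183365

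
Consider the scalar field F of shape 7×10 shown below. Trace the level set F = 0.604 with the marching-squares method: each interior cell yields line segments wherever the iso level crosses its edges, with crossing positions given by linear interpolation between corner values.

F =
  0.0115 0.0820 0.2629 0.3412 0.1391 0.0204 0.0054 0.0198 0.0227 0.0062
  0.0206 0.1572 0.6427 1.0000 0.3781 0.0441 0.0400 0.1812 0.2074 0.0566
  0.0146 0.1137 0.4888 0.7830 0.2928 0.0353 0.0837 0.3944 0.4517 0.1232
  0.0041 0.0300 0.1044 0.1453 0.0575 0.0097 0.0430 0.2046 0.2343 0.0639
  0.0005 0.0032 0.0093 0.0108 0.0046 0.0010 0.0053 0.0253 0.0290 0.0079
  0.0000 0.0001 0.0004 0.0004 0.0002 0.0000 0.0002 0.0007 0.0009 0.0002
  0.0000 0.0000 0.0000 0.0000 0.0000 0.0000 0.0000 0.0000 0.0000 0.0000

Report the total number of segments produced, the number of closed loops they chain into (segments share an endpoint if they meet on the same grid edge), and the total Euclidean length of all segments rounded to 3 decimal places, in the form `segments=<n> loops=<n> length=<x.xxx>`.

segments=8 loops=1 length=5.398

cell (0,1): code 0100 → (0.898,2.000)–(1.000,1.920)
cell (0,2): code 1100 → (0.399,3.000)–(0.898,2.000)
cell (0,3): code 1000 → (1.000,3.637)–(0.399,3.000)
cell (1,1): code 0010 → (1.000,1.920)–(1.251,2.000)
cell (1,2): code 0111 → (1.251,2.000)–(2.000,2.392)
cell (1,3): code 1001 → (2.000,3.365)–(1.000,3.637)
cell (2,2): code 0010 → (2.000,2.392)–(2.281,3.000)
cell (2,3): code 0001 → (2.281,3.000)–(2.000,3.365)
total: 8 segments, chained into 1 closed loop(s), length Σ = 5.398126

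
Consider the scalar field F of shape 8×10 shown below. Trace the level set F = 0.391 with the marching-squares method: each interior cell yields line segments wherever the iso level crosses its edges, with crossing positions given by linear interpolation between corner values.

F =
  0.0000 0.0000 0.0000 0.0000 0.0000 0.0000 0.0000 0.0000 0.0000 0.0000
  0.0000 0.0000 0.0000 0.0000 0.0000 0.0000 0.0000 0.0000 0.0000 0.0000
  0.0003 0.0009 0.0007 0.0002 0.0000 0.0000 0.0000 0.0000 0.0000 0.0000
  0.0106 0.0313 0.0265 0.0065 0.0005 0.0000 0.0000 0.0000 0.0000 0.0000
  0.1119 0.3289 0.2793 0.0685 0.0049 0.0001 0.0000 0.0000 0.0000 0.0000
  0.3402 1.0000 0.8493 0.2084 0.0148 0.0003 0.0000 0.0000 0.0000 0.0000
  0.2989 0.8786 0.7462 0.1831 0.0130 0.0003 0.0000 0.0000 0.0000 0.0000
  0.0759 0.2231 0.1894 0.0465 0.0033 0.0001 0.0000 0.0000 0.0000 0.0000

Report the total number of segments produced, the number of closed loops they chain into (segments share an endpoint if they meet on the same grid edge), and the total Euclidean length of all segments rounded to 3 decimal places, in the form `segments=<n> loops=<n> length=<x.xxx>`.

segments=8 loops=1 length=8.408

cell (4,0): code 0100 → (4.093,1.000)–(5.000,0.077)
cell (4,1): code 1100 → (4.196,2.000)–(4.093,1.000)
cell (4,2): code 1000 → (5.000,2.715)–(4.196,2.000)
cell (5,0): code 0110 → (5.000,0.077)–(6.000,0.159)
cell (5,2): code 1001 → (6.000,2.631)–(5.000,2.715)
cell (6,0): code 0010 → (6.000,0.159)–(6.744,1.000)
cell (6,1): code 0011 → (6.744,1.000)–(6.638,2.000)
cell (6,2): code 0001 → (6.638,2.000)–(6.000,2.631)
total: 8 segments, chained into 1 closed loop(s), length Σ = 8.408230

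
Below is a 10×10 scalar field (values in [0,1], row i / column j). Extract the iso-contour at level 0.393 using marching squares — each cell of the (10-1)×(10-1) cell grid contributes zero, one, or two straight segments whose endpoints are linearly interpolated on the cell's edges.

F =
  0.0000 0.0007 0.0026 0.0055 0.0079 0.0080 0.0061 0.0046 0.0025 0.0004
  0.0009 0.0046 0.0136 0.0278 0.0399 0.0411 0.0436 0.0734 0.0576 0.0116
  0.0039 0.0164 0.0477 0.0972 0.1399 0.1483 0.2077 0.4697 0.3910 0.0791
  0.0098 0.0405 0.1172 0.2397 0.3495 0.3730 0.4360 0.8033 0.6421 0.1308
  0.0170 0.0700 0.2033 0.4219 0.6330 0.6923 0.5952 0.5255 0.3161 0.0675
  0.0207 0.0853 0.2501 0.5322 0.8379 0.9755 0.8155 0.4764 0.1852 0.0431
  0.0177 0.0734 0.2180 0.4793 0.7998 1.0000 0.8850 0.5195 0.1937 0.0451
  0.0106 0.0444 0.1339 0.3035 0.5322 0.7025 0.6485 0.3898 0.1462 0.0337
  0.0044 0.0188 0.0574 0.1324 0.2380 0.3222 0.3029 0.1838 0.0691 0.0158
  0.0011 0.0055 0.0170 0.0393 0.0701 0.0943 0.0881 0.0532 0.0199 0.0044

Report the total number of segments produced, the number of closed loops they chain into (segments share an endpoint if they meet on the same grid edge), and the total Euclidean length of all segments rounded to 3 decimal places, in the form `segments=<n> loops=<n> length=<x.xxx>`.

cell (1,6): code 0100 → (1.806,7.000)–(2.000,6.707)
cell (1,7): code 1000 → (2.000,7.975)–(1.806,7.000)
cell (2,5): code 0100 → (2.812,6.000)–(3.000,5.317)
cell (2,6): code 1110 → (2.000,6.707)–(2.812,6.000)
cell (2,7): code 1101 → (2.008,8.000)–(2.000,7.975)
cell (2,8): code 1000 → (3.000,8.487)–(2.008,8.000)
cell (3,2): code 0100 → (3.841,3.000)–(4.000,2.868)
cell (3,3): code 1100 → (3.153,4.000)–(3.841,3.000)
cell (3,4): code 1100 → (3.063,5.000)–(3.153,4.000)
cell (3,5): code 1110 → (3.000,5.317)–(3.063,5.000)
cell (3,7): code 1011 → (4.000,7.633)–(3.764,8.000)
cell (3,8): code 0001 → (3.764,8.000)–(3.000,8.487)
cell (4,2): code 0110 → (4.000,2.868)–(5.000,2.507)
cell (4,7): code 1001 → (5.000,7.286)–(4.000,7.633)
cell (5,2): code 0110 → (5.000,2.507)–(6.000,2.670)
cell (5,7): code 1001 → (6.000,7.388)–(5.000,7.286)
cell (6,2): code 0010 → (6.000,2.670)–(6.491,3.000)
cell (6,3): code 0111 → (6.491,3.000)–(7.000,3.391)
cell (6,6): code 1011 → (7.000,6.988)–(6.975,7.000)
cell (6,7): code 0001 → (6.975,7.000)–(6.000,7.388)
cell (7,3): code 0010 → (7.000,3.391)–(7.473,4.000)
cell (7,4): code 0011 → (7.473,4.000)–(7.814,5.000)
cell (7,5): code 0011 → (7.814,5.000)–(7.739,6.000)
cell (7,6): code 0001 → (7.739,6.000)–(7.000,6.988)
total: 24 segments, chained into 1 closed loop(s), length Σ = 18.866579

segments=24 loops=1 length=18.867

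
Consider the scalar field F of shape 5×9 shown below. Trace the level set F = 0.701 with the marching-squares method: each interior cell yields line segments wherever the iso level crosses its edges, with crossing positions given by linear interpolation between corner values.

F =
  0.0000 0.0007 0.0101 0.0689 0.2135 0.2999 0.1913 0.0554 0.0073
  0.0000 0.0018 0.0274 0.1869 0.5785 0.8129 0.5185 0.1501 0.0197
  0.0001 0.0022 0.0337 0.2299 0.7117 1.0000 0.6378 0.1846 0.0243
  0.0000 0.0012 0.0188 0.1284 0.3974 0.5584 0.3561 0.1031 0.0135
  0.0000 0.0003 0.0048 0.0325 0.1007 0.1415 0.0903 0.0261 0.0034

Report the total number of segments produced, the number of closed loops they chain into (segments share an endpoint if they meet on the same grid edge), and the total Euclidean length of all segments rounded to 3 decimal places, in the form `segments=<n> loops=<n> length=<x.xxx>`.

segments=8 loops=1 length=5.496

cell (0,4): code 0100 → (0.782,5.000)–(1.000,4.523)
cell (0,5): code 1000 → (1.000,5.380)–(0.782,5.000)
cell (1,3): code 0100 → (1.920,4.000)–(2.000,3.978)
cell (1,4): code 1110 → (1.000,4.523)–(1.920,4.000)
cell (1,5): code 1001 → (2.000,5.826)–(1.000,5.380)
cell (2,3): code 0010 → (2.000,3.978)–(2.034,4.000)
cell (2,4): code 0011 → (2.034,4.000)–(2.677,5.000)
cell (2,5): code 0001 → (2.677,5.000)–(2.000,5.826)
total: 8 segments, chained into 1 closed loop(s), length Σ = 5.496164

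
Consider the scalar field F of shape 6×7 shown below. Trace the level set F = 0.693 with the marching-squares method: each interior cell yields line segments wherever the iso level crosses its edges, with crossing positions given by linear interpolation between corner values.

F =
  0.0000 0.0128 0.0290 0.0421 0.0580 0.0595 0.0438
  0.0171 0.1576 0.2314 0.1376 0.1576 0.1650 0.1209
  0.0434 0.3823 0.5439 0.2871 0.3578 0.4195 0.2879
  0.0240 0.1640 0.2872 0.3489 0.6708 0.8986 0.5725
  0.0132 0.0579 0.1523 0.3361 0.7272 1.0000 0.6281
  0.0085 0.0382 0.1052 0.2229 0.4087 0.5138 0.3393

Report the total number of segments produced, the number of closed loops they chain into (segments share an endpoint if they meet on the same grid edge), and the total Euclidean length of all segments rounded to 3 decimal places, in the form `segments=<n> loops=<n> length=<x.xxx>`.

segments=8 loops=1 length=6.106

cell (2,4): code 0100 → (2.571,5.000)–(3.000,4.097)
cell (2,5): code 1000 → (3.000,5.630)–(2.571,5.000)
cell (3,3): code 0100 → (3.394,4.000)–(4.000,3.913)
cell (3,4): code 1110 → (3.000,4.097)–(3.394,4.000)
cell (3,5): code 1001 → (4.000,5.825)–(3.000,5.630)
cell (4,3): code 0010 → (4.000,3.913)–(4.107,4.000)
cell (4,4): code 0011 → (4.107,4.000)–(4.631,5.000)
cell (4,5): code 0001 → (4.631,5.000)–(4.000,5.825)
total: 8 segments, chained into 1 closed loop(s), length Σ = 6.105809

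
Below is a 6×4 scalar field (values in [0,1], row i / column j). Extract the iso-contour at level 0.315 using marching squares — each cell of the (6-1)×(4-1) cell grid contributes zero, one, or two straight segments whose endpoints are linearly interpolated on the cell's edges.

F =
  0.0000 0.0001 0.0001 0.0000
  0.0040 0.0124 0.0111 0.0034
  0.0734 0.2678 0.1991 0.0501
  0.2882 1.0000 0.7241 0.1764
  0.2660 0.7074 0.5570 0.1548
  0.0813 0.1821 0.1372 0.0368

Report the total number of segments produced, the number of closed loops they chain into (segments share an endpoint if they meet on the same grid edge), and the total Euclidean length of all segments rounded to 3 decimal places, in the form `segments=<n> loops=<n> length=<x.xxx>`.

cell (2,0): code 0100 → (2.064,1.000)–(3.000,0.038)
cell (2,1): code 1100 → (2.221,2.000)–(2.064,1.000)
cell (2,2): code 1000 → (3.000,2.747)–(2.221,2.000)
cell (3,0): code 0110 → (3.000,0.038)–(4.000,0.111)
cell (3,2): code 1001 → (4.000,2.602)–(3.000,2.747)
cell (4,0): code 0010 → (4.000,0.111)–(4.747,1.000)
cell (4,1): code 0011 → (4.747,1.000)–(4.576,2.000)
cell (4,2): code 0001 → (4.576,2.000)–(4.000,2.602)
total: 8 segments, chained into 1 closed loop(s), length Σ = 8.455757

segments=8 loops=1 length=8.456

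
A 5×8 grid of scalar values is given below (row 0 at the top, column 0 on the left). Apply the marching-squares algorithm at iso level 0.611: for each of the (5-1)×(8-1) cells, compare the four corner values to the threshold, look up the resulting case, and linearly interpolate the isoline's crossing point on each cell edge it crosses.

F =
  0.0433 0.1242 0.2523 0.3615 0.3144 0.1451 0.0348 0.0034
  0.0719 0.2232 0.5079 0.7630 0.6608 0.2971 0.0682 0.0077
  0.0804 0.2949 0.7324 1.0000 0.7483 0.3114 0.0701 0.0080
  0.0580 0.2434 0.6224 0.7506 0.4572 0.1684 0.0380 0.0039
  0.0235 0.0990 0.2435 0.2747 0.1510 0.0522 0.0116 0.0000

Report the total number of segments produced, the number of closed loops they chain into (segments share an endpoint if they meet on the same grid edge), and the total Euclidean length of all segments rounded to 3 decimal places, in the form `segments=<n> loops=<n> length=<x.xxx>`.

segments=12 loops=1 length=8.144

cell (0,2): code 0100 → (0.621,3.000)–(1.000,2.404)
cell (0,3): code 1100 → (0.856,4.000)–(0.621,3.000)
cell (0,4): code 1000 → (1.000,4.137)–(0.856,4.000)
cell (1,1): code 0100 → (1.459,2.000)–(2.000,1.723)
cell (1,2): code 1110 → (1.000,2.404)–(1.459,2.000)
cell (1,4): code 1001 → (2.000,4.314)–(1.000,4.137)
cell (2,1): code 0110 → (2.000,1.723)–(3.000,1.970)
cell (2,3): code 1011 → (3.000,3.476)–(2.472,4.000)
cell (2,4): code 0001 → (2.472,4.000)–(2.000,4.314)
cell (3,1): code 0010 → (3.000,1.970)–(3.030,2.000)
cell (3,2): code 0011 → (3.030,2.000)–(3.293,3.000)
cell (3,3): code 0001 → (3.293,3.000)–(3.000,3.476)
total: 12 segments, chained into 1 closed loop(s), length Σ = 8.143584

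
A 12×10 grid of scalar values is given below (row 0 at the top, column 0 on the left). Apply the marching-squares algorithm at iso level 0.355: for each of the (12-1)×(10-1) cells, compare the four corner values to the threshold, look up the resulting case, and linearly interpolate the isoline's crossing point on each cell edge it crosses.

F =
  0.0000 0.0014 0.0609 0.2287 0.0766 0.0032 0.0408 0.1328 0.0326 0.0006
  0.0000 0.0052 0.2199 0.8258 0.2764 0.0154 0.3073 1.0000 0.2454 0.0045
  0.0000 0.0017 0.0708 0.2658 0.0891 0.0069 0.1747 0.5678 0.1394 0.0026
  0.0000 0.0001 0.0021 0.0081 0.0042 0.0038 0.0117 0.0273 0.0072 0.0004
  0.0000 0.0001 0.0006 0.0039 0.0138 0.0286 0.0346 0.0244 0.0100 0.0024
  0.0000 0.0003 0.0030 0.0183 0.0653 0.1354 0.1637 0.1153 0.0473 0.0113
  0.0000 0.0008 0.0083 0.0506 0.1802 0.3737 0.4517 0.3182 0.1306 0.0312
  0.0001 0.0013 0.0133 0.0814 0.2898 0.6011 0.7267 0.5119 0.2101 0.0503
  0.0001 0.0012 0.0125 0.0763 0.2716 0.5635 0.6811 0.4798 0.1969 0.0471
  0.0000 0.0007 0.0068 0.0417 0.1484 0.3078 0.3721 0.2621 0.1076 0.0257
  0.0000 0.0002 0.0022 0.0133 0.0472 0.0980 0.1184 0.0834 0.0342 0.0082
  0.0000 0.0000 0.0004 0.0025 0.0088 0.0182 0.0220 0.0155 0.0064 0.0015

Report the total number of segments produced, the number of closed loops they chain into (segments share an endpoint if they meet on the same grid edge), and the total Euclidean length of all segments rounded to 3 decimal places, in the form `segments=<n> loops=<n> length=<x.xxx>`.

cell (0,2): code 0100 → (0.212,3.000)–(1.000,2.223)
cell (0,3): code 1000 → (1.000,3.857)–(0.212,3.000)
cell (0,6): code 0100 → (0.256,7.000)–(1.000,6.069)
cell (0,7): code 1000 → (1.000,7.855)–(0.256,7.000)
cell (1,2): code 0010 → (1.000,2.223)–(1.841,3.000)
cell (1,3): code 0001 → (1.841,3.000)–(1.000,3.857)
cell (1,6): code 0110 → (1.000,6.069)–(2.000,6.459)
cell (1,7): code 1001 → (2.000,7.497)–(1.000,7.855)
cell (2,6): code 0010 → (2.000,6.459)–(2.394,7.000)
cell (2,7): code 0001 → (2.394,7.000)–(2.000,7.497)
cell (5,4): code 0100 → (5.922,5.000)–(6.000,4.903)
cell (5,5): code 1100 → (5.664,6.000)–(5.922,5.000)
cell (5,6): code 1000 → (6.000,6.724)–(5.664,6.000)
cell (6,4): code 0110 → (6.000,4.903)–(7.000,4.209)
cell (6,6): code 1101 → (6.190,7.000)–(6.000,6.724)
cell (6,7): code 1000 → (7.000,7.520)–(6.190,7.000)
cell (7,4): code 0110 → (7.000,4.209)–(8.000,4.286)
cell (7,7): code 1001 → (8.000,7.441)–(7.000,7.520)
cell (8,4): code 0010 → (8.000,4.286)–(8.815,5.000)
cell (8,5): code 0111 → (8.815,5.000)–(9.000,5.734)
cell (8,6): code 1011 → (9.000,6.155)–(8.573,7.000)
cell (8,7): code 0001 → (8.573,7.000)–(8.000,7.441)
cell (9,5): code 0010 → (9.000,5.734)–(9.067,6.000)
cell (9,6): code 0001 → (9.067,6.000)–(9.000,6.155)
total: 24 segments, chained into 3 closed loop(s), length Σ = 20.810408

segments=24 loops=3 length=20.810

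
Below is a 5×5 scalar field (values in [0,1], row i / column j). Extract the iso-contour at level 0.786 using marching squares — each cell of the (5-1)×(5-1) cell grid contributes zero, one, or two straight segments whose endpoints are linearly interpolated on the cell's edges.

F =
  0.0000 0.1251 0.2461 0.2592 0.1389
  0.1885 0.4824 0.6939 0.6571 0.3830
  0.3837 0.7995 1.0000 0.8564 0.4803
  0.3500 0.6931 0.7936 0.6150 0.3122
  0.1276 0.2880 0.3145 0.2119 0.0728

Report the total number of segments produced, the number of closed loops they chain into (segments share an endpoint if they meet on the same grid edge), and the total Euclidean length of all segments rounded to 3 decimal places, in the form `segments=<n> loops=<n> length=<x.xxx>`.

cell (1,0): code 0100 → (1.957,1.000)–(2.000,0.968)
cell (1,1): code 1100 → (1.301,2.000)–(1.957,1.000)
cell (1,2): code 1100 → (1.647,3.000)–(1.301,2.000)
cell (1,3): code 1000 → (2.000,3.187)–(1.647,3.000)
cell (2,0): code 0010 → (2.000,0.968)–(2.127,1.000)
cell (2,1): code 0111 → (2.127,1.000)–(3.000,1.924)
cell (2,2): code 1011 → (3.000,2.043)–(2.292,3.000)
cell (2,3): code 0001 → (2.292,3.000)–(2.000,3.187)
cell (3,1): code 0010 → (3.000,1.924)–(3.016,2.000)
cell (3,2): code 0001 → (3.016,2.000)–(3.000,2.043)
total: 10 segments, chained into 1 closed loop(s), length Σ = 5.770430

segments=10 loops=1 length=5.770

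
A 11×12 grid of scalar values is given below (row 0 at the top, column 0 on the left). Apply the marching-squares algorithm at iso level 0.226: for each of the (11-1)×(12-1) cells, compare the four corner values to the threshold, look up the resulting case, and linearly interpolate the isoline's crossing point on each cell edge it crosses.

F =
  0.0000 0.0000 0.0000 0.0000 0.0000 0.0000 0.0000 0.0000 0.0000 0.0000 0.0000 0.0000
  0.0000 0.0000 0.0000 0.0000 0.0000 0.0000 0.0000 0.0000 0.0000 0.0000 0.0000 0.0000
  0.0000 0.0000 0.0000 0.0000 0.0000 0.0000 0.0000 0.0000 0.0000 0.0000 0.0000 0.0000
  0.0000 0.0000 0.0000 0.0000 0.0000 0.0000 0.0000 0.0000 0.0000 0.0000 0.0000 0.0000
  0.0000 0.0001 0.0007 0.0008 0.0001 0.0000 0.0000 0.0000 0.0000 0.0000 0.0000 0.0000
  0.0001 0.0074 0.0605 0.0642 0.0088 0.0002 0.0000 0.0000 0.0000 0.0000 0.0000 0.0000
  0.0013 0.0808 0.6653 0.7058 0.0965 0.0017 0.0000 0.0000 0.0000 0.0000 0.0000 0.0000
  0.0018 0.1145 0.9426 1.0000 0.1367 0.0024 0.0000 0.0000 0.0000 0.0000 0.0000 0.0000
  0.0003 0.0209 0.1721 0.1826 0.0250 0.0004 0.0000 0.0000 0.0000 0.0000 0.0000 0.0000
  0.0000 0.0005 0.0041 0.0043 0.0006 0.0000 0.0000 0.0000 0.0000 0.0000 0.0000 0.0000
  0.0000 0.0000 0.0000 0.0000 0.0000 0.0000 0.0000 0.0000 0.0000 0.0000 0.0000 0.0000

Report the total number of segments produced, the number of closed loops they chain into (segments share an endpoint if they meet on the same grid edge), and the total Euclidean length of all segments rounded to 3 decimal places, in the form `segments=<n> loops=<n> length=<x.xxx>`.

cell (5,1): code 0100 → (5.274,2.000)–(6.000,1.248)
cell (5,2): code 1100 → (5.252,3.000)–(5.274,2.000)
cell (5,3): code 1000 → (6.000,3.787)–(5.252,3.000)
cell (6,1): code 0110 → (6.000,1.248)–(7.000,1.135)
cell (6,3): code 1001 → (7.000,3.897)–(6.000,3.787)
cell (7,1): code 0010 → (7.000,1.135)–(7.930,2.000)
cell (7,2): code 0011 → (7.930,2.000)–(7.947,3.000)
cell (7,3): code 0001 → (7.947,3.000)–(7.000,3.897)
total: 8 segments, chained into 1 closed loop(s), length Σ = 8.718313

segments=8 loops=1 length=8.718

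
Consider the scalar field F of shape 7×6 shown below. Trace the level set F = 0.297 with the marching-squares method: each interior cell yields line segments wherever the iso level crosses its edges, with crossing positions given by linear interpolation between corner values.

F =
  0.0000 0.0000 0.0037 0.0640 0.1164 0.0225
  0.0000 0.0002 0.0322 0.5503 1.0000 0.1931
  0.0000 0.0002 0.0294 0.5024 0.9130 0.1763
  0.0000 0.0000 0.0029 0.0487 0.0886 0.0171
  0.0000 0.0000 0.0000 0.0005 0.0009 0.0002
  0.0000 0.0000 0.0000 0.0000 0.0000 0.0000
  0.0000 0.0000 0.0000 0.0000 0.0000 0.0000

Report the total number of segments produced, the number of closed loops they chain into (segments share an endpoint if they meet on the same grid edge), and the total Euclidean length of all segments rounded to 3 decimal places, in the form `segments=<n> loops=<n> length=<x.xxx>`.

cell (0,2): code 0100 → (0.479,3.000)–(1.000,2.511)
cell (0,3): code 1100 → (0.204,4.000)–(0.479,3.000)
cell (0,4): code 1000 → (1.000,4.871)–(0.204,4.000)
cell (1,2): code 0110 → (1.000,2.511)–(2.000,2.566)
cell (1,4): code 1001 → (2.000,4.836)–(1.000,4.871)
cell (2,2): code 0010 → (2.000,2.566)–(2.453,3.000)
cell (2,3): code 0011 → (2.453,3.000)–(2.747,4.000)
cell (2,4): code 0001 → (2.747,4.000)–(2.000,4.836)
total: 8 segments, chained into 1 closed loop(s), length Σ = 7.724544

segments=8 loops=1 length=7.725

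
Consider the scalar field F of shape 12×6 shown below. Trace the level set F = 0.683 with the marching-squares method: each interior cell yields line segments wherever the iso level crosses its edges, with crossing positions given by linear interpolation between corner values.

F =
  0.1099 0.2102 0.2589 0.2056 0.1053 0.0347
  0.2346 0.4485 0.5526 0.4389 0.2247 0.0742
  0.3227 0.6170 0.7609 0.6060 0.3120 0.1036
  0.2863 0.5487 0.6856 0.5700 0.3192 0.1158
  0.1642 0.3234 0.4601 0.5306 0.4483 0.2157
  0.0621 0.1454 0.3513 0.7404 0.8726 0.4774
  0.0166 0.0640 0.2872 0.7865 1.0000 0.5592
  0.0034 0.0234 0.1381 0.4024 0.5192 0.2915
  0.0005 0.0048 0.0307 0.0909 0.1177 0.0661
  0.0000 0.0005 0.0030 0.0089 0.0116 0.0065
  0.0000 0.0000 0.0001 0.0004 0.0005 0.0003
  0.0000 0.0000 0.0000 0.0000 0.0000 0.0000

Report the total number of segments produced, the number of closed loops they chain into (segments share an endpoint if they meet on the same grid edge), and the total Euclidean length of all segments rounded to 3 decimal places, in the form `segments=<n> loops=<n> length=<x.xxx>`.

segments=14 loops=2 length=9.970

cell (1,1): code 0100 → (1.626,2.000)–(2.000,1.459)
cell (1,2): code 1000 → (2.000,2.503)–(1.626,2.000)
cell (2,1): code 0110 → (2.000,1.459)–(3.000,1.981)
cell (2,2): code 1001 → (3.000,2.022)–(2.000,2.503)
cell (3,1): code 0010 → (3.000,1.981)–(3.012,2.000)
cell (3,2): code 0001 → (3.012,2.000)–(3.000,2.022)
cell (4,2): code 0100 → (4.726,3.000)–(5.000,2.852)
cell (4,3): code 1100 → (4.553,4.000)–(4.726,3.000)
cell (4,4): code 1000 → (5.000,4.480)–(4.553,4.000)
cell (5,2): code 0110 → (5.000,2.852)–(6.000,2.793)
cell (5,4): code 1001 → (6.000,4.719)–(5.000,4.480)
cell (6,2): code 0010 → (6.000,2.793)–(6.269,3.000)
cell (6,3): code 0011 → (6.269,3.000)–(6.659,4.000)
cell (6,4): code 0001 → (6.659,4.000)–(6.000,4.719)
total: 14 segments, chained into 2 closed loop(s), length Σ = 9.970107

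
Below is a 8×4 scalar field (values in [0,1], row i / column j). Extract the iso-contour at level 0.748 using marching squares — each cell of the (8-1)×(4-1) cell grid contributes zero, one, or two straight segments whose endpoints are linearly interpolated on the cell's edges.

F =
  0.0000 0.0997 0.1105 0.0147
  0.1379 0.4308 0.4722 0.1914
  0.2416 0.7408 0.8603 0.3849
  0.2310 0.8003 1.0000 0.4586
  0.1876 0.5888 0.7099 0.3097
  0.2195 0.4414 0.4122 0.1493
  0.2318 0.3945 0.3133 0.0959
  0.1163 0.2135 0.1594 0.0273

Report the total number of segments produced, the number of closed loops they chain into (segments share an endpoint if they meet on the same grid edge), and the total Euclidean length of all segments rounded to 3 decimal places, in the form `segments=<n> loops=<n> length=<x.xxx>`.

cell (1,1): code 0100 → (1.711,2.000)–(2.000,1.060)
cell (1,2): code 1000 → (2.000,2.236)–(1.711,2.000)
cell (2,0): code 0100 → (2.121,1.000)–(3.000,0.908)
cell (2,1): code 1110 → (2.000,1.060)–(2.121,1.000)
cell (2,2): code 1001 → (3.000,2.465)–(2.000,2.236)
cell (3,0): code 0010 → (3.000,0.908)–(3.247,1.000)
cell (3,1): code 0011 → (3.247,1.000)–(3.869,2.000)
cell (3,2): code 0001 → (3.869,2.000)–(3.000,2.465)
total: 8 segments, chained into 1 closed loop(s), length Σ = 5.828363

segments=8 loops=1 length=5.828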